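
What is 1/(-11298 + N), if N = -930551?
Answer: -1/941849 ≈ -1.0617e-6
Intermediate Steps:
1/(-11298 + N) = 1/(-11298 - 930551) = 1/(-941849) = -1/941849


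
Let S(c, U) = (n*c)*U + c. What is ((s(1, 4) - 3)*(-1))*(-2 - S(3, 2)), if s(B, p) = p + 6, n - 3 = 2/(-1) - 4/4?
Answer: 35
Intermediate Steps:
n = 0 (n = 3 + (2/(-1) - 4/4) = 3 + (2*(-1) - 4*1/4) = 3 + (-2 - 1) = 3 - 3 = 0)
s(B, p) = 6 + p
S(c, U) = c (S(c, U) = (0*c)*U + c = 0*U + c = 0 + c = c)
((s(1, 4) - 3)*(-1))*(-2 - S(3, 2)) = (((6 + 4) - 3)*(-1))*(-2 - 1*3) = ((10 - 3)*(-1))*(-2 - 3) = (7*(-1))*(-5) = -7*(-5) = 35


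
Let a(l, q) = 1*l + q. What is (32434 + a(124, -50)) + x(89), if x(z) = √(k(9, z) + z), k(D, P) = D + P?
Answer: 32508 + √187 ≈ 32522.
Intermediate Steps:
a(l, q) = l + q
x(z) = √(9 + 2*z) (x(z) = √((9 + z) + z) = √(9 + 2*z))
(32434 + a(124, -50)) + x(89) = (32434 + (124 - 50)) + √(9 + 2*89) = (32434 + 74) + √(9 + 178) = 32508 + √187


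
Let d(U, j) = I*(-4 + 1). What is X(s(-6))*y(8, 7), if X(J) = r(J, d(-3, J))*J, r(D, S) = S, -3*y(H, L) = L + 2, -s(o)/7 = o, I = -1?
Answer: -378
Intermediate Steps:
s(o) = -7*o
y(H, L) = -⅔ - L/3 (y(H, L) = -(L + 2)/3 = -(2 + L)/3 = -⅔ - L/3)
d(U, j) = 3 (d(U, j) = -(-4 + 1) = -1*(-3) = 3)
X(J) = 3*J
X(s(-6))*y(8, 7) = (3*(-7*(-6)))*(-⅔ - ⅓*7) = (3*42)*(-⅔ - 7/3) = 126*(-3) = -378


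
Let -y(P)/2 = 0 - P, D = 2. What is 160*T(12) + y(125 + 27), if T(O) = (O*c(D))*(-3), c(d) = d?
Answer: -11216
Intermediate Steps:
T(O) = -6*O (T(O) = (O*2)*(-3) = (2*O)*(-3) = -6*O)
y(P) = 2*P (y(P) = -2*(0 - P) = -(-2)*P = 2*P)
160*T(12) + y(125 + 27) = 160*(-6*12) + 2*(125 + 27) = 160*(-72) + 2*152 = -11520 + 304 = -11216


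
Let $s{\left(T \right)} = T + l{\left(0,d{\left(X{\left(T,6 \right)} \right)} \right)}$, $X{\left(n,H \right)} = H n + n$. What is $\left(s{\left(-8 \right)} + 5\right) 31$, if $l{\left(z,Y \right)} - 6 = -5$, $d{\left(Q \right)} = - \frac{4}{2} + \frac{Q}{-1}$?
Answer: $-62$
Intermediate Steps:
$X{\left(n,H \right)} = n + H n$
$d{\left(Q \right)} = -2 - Q$ ($d{\left(Q \right)} = \left(-4\right) \frac{1}{2} + Q \left(-1\right) = -2 - Q$)
$l{\left(z,Y \right)} = 1$ ($l{\left(z,Y \right)} = 6 - 5 = 1$)
$s{\left(T \right)} = 1 + T$ ($s{\left(T \right)} = T + 1 = 1 + T$)
$\left(s{\left(-8 \right)} + 5\right) 31 = \left(\left(1 - 8\right) + 5\right) 31 = \left(-7 + 5\right) 31 = \left(-2\right) 31 = -62$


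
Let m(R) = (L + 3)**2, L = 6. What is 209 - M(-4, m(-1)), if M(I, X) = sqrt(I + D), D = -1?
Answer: 209 - I*sqrt(5) ≈ 209.0 - 2.2361*I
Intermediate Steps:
m(R) = 81 (m(R) = (6 + 3)**2 = 9**2 = 81)
M(I, X) = sqrt(-1 + I) (M(I, X) = sqrt(I - 1) = sqrt(-1 + I))
209 - M(-4, m(-1)) = 209 - sqrt(-1 - 4) = 209 - sqrt(-5) = 209 - I*sqrt(5)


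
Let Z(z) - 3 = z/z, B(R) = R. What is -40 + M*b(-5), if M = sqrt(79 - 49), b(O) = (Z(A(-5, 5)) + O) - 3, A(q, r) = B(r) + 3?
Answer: -40 - 4*sqrt(30) ≈ -61.909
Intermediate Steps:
A(q, r) = 3 + r (A(q, r) = r + 3 = 3 + r)
Z(z) = 4 (Z(z) = 3 + z/z = 3 + 1 = 4)
b(O) = 1 + O (b(O) = (4 + O) - 3 = 1 + O)
M = sqrt(30) ≈ 5.4772
-40 + M*b(-5) = -40 + sqrt(30)*(1 - 5) = -40 + sqrt(30)*(-4) = -40 - 4*sqrt(30)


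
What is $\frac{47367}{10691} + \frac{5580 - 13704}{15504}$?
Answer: $\frac{53960357}{13812772} \approx 3.9066$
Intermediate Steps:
$\frac{47367}{10691} + \frac{5580 - 13704}{15504} = 47367 \cdot \frac{1}{10691} - \frac{677}{1292} = \frac{47367}{10691} - \frac{677}{1292} = \frac{53960357}{13812772}$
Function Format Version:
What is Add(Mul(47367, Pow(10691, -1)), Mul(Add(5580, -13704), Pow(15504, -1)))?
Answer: Rational(53960357, 13812772) ≈ 3.9066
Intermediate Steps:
Add(Mul(47367, Pow(10691, -1)), Mul(Add(5580, -13704), Pow(15504, -1))) = Add(Mul(47367, Rational(1, 10691)), Mul(-8124, Rational(1, 15504))) = Add(Rational(47367, 10691), Rational(-677, 1292)) = Rational(53960357, 13812772)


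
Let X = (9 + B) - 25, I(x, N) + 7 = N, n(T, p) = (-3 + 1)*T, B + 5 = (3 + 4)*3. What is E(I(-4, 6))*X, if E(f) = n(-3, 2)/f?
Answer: 0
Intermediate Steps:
B = 16 (B = -5 + (3 + 4)*3 = -5 + 7*3 = -5 + 21 = 16)
n(T, p) = -2*T
I(x, N) = -7 + N
E(f) = 6/f (E(f) = (-2*(-3))/f = 6/f)
X = 0 (X = (9 + 16) - 25 = 25 - 25 = 0)
E(I(-4, 6))*X = (6/(-7 + 6))*0 = (6/(-1))*0 = (6*(-1))*0 = -6*0 = 0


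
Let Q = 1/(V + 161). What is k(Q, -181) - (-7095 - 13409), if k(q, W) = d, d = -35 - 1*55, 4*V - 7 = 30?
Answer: 20414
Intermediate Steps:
V = 37/4 (V = 7/4 + (1/4)*30 = 7/4 + 15/2 = 37/4 ≈ 9.2500)
d = -90 (d = -35 - 55 = -90)
Q = 4/681 (Q = 1/(37/4 + 161) = 1/(681/4) = 4/681 ≈ 0.0058737)
k(q, W) = -90
k(Q, -181) - (-7095 - 13409) = -90 - (-7095 - 13409) = -90 - 1*(-20504) = -90 + 20504 = 20414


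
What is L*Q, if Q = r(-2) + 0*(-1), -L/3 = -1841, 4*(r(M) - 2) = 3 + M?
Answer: 49707/4 ≈ 12427.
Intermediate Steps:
r(M) = 11/4 + M/4 (r(M) = 2 + (3 + M)/4 = 2 + (¾ + M/4) = 11/4 + M/4)
L = 5523 (L = -3*(-1841) = 5523)
Q = 9/4 (Q = (11/4 + (¼)*(-2)) + 0*(-1) = (11/4 - ½) + 0 = 9/4 + 0 = 9/4 ≈ 2.2500)
L*Q = 5523*(9/4) = 49707/4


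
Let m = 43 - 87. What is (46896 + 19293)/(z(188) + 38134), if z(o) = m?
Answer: 66189/38090 ≈ 1.7377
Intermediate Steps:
m = -44
z(o) = -44
(46896 + 19293)/(z(188) + 38134) = (46896 + 19293)/(-44 + 38134) = 66189/38090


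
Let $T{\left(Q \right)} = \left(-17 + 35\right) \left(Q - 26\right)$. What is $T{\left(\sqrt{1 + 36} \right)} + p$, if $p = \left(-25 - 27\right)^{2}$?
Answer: $2236 + 18 \sqrt{37} \approx 2345.5$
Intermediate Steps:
$p = 2704$ ($p = \left(-52\right)^{2} = 2704$)
$T{\left(Q \right)} = -468 + 18 Q$ ($T{\left(Q \right)} = 18 \left(-26 + Q\right) = -468 + 18 Q$)
$T{\left(\sqrt{1 + 36} \right)} + p = \left(-468 + 18 \sqrt{1 + 36}\right) + 2704 = \left(-468 + 18 \sqrt{37}\right) + 2704 = 2236 + 18 \sqrt{37}$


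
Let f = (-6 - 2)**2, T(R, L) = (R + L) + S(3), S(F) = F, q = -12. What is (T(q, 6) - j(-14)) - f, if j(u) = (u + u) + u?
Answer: -25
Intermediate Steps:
j(u) = 3*u (j(u) = 2*u + u = 3*u)
T(R, L) = 3 + L + R (T(R, L) = (R + L) + 3 = (L + R) + 3 = 3 + L + R)
f = 64 (f = (-8)**2 = 64)
(T(q, 6) - j(-14)) - f = ((3 + 6 - 12) - 3*(-14)) - 1*64 = (-3 - 1*(-42)) - 64 = (-3 + 42) - 64 = 39 - 64 = -25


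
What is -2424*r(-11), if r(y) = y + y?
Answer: 53328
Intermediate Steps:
r(y) = 2*y
-2424*r(-11) = -4848*(-11) = -2424*(-22) = 53328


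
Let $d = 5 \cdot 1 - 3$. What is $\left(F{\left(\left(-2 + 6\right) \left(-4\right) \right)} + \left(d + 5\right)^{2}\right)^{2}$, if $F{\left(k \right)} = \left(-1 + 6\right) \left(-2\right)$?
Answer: $1521$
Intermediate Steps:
$F{\left(k \right)} = -10$ ($F{\left(k \right)} = 5 \left(-2\right) = -10$)
$d = 2$ ($d = 5 - 3 = 2$)
$\left(F{\left(\left(-2 + 6\right) \left(-4\right) \right)} + \left(d + 5\right)^{2}\right)^{2} = \left(-10 + \left(2 + 5\right)^{2}\right)^{2} = \left(-10 + 7^{2}\right)^{2} = \left(-10 + 49\right)^{2} = 39^{2} = 1521$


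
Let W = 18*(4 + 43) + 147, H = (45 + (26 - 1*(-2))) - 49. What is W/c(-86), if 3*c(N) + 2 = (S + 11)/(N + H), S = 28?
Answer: -184698/163 ≈ -1133.1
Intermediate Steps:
H = 24 (H = (45 + (26 + 2)) - 49 = (45 + 28) - 49 = 73 - 49 = 24)
c(N) = -⅔ + 13/(24 + N) (c(N) = -⅔ + ((28 + 11)/(N + 24))/3 = -⅔ + (39/(24 + N))/3 = -⅔ + 13/(24 + N))
W = 993 (W = 18*47 + 147 = 846 + 147 = 993)
W/c(-86) = 993/(((-9 - 2*(-86))/(3*(24 - 86)))) = 993/(((⅓)*(-9 + 172)/(-62))) = 993/(((⅓)*(-1/62)*163)) = 993/(-163/186) = 993*(-186/163) = -184698/163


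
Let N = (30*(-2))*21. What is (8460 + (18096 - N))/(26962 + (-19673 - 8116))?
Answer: -27816/827 ≈ -33.635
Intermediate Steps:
N = -1260 (N = -60*21 = -1260)
(8460 + (18096 - N))/(26962 + (-19673 - 8116)) = (8460 + (18096 - 1*(-1260)))/(26962 + (-19673 - 8116)) = (8460 + (18096 + 1260))/(26962 - 27789) = (8460 + 19356)/(-827) = 27816*(-1/827) = -27816/827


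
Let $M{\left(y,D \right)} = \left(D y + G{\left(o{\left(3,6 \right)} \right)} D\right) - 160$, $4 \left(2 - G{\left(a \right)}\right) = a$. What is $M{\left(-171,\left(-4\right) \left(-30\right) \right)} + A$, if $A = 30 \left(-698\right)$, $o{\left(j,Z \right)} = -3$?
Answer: $-41290$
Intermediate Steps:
$G{\left(a \right)} = 2 - \frac{a}{4}$
$A = -20940$
$M{\left(y,D \right)} = -160 + \frac{11 D}{4} + D y$ ($M{\left(y,D \right)} = \left(D y + \left(2 - - \frac{3}{4}\right) D\right) - 160 = \left(D y + \left(2 + \frac{3}{4}\right) D\right) - 160 = \left(D y + \frac{11 D}{4}\right) - 160 = \left(\frac{11 D}{4} + D y\right) - 160 = -160 + \frac{11 D}{4} + D y$)
$M{\left(-171,\left(-4\right) \left(-30\right) \right)} + A = \left(-160 + \frac{11 \left(\left(-4\right) \left(-30\right)\right)}{4} + \left(-4\right) \left(-30\right) \left(-171\right)\right) - 20940 = \left(-160 + \frac{11}{4} \cdot 120 + 120 \left(-171\right)\right) - 20940 = \left(-160 + 330 - 20520\right) - 20940 = -20350 - 20940 = -41290$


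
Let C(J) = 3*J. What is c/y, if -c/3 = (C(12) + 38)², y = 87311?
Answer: -16428/87311 ≈ -0.18815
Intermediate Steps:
c = -16428 (c = -3*(3*12 + 38)² = -3*(36 + 38)² = -3*74² = -3*5476 = -16428)
c/y = -16428/87311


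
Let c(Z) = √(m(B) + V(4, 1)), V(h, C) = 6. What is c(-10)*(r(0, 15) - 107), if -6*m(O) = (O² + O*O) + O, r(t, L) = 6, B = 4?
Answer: 0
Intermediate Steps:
m(O) = -O²/3 - O/6 (m(O) = -((O² + O*O) + O)/6 = -((O² + O²) + O)/6 = -(2*O² + O)/6 = -(O + 2*O²)/6 = -O²/3 - O/6)
c(Z) = 0 (c(Z) = √(-⅙*4*(1 + 2*4) + 6) = √(-⅙*4*(1 + 8) + 6) = √(-⅙*4*9 + 6) = √(-6 + 6) = √0 = 0)
c(-10)*(r(0, 15) - 107) = 0*(6 - 107) = 0*(-101) = 0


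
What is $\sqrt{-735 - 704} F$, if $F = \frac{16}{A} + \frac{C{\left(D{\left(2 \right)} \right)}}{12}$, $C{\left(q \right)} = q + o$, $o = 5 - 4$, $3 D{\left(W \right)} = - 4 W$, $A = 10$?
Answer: $\frac{263 i \sqrt{1439}}{180} \approx 55.426 i$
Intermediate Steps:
$D{\left(W \right)} = - \frac{4 W}{3}$ ($D{\left(W \right)} = \frac{\left(-4\right) W}{3} = - \frac{4 W}{3}$)
$o = 1$ ($o = 5 - 4 = 1$)
$C{\left(q \right)} = 1 + q$ ($C{\left(q \right)} = q + 1 = 1 + q$)
$F = \frac{263}{180}$ ($F = \frac{16}{10} + \frac{1 - \frac{8}{3}}{12} = 16 \cdot \frac{1}{10} + \left(1 - \frac{8}{3}\right) \frac{1}{12} = \frac{8}{5} - \frac{5}{36} = \frac{263}{180} \approx 1.4611$)
$\sqrt{-735 - 704} F = \sqrt{-735 - 704} \cdot \frac{263}{180} = \sqrt{-1439} \cdot \frac{263}{180} = i \sqrt{1439} \cdot \frac{263}{180} = \frac{263 i \sqrt{1439}}{180}$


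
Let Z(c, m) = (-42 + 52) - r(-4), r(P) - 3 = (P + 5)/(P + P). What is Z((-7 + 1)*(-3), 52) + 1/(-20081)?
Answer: 1144609/160648 ≈ 7.1249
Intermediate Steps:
r(P) = 3 + (5 + P)/(2*P) (r(P) = 3 + (P + 5)/(P + P) = 3 + (5 + P)/((2*P)) = 3 + (5 + P)*(1/(2*P)) = 3 + (5 + P)/(2*P))
Z(c, m) = 57/8 (Z(c, m) = (-42 + 52) - (5 + 7*(-4))/(2*(-4)) = 10 - (-1)*(5 - 28)/(2*4) = 10 - (-1)*(-23)/(2*4) = 10 - 1*23/8 = 10 - 23/8 = 57/8)
Z((-7 + 1)*(-3), 52) + 1/(-20081) = 57/8 + 1/(-20081) = 57/8 - 1/20081 = 1144609/160648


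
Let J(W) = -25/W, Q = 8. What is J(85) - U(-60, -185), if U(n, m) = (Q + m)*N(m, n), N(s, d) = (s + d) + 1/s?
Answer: -136386859/3145 ≈ -43366.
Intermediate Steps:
N(s, d) = d + s + 1/s (N(s, d) = (d + s) + 1/s = d + s + 1/s)
U(n, m) = (8 + m)*(m + n + 1/m) (U(n, m) = (8 + m)*(n + m + 1/m) = (8 + m)*(m + n + 1/m))
J(85) - U(-60, -185) = -25/85 - (1 - 185*(-185 - 60))*(8 - 185)/(-185) = -25*1/85 - (-1)*(1 - 185*(-245))*(-177)/185 = -5/17 - (-1)*(1 + 45325)*(-177)/185 = -5/17 - (-1)*45326*(-177)/185 = -5/17 - 1*8022702/185 = -5/17 - 8022702/185 = -136386859/3145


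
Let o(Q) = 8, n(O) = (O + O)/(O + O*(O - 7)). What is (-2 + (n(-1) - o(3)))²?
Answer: 5184/49 ≈ 105.80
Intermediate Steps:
n(O) = 2*O/(O + O*(-7 + O)) (n(O) = (2*O)/(O + O*(-7 + O)) = 2*O/(O + O*(-7 + O)))
(-2 + (n(-1) - o(3)))² = (-2 + (2/(-6 - 1) - 1*8))² = (-2 + (2/(-7) - 8))² = (-2 + (2*(-⅐) - 8))² = (-2 + (-2/7 - 8))² = (-2 - 58/7)² = (-72/7)² = 5184/49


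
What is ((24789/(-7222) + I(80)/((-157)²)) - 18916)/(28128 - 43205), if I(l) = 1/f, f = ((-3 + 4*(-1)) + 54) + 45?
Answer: 42903748273/34190233516 ≈ 1.2549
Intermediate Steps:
f = 92 (f = ((-3 - 4) + 54) + 45 = (-7 + 54) + 45 = 47 + 45 = 92)
I(l) = 1/92
((24789/(-7222) + I(80)/((-157)²)) - 18916)/(28128 - 43205) = ((24789/(-7222) + 1/(92*((-157)²))) - 18916)/(28128 - 43205) = ((24789*(-1/7222) + (1/92)/24649) - 18916)/(-15077) = ((-24789/7222 + (1/92)*(1/24649)) - 18916)*(-1/15077) = ((-24789/7222 + 1/2267708) - 18916)*(-1/15077) = (-7783745/2267708 - 18916)*(-1/15077) = -42903748273/2267708*(-1/15077) = 42903748273/34190233516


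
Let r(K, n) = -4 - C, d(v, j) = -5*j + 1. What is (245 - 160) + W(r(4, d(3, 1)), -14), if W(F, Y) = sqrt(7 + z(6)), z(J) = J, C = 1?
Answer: 85 + sqrt(13) ≈ 88.606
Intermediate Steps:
d(v, j) = 1 - 5*j
r(K, n) = -5 (r(K, n) = -4 - 1*1 = -4 - 1 = -5)
W(F, Y) = sqrt(13) (W(F, Y) = sqrt(7 + 6) = sqrt(13))
(245 - 160) + W(r(4, d(3, 1)), -14) = (245 - 160) + sqrt(13) = 85 + sqrt(13)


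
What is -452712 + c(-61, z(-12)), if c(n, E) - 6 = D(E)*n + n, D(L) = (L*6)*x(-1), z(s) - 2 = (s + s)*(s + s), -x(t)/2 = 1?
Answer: -29671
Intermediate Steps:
x(t) = -2 (x(t) = -2*1 = -2)
z(s) = 2 + 4*s**2 (z(s) = 2 + (s + s)*(s + s) = 2 + (2*s)*(2*s) = 2 + 4*s**2)
D(L) = -12*L (D(L) = (L*6)*(-2) = (6*L)*(-2) = -12*L)
c(n, E) = 6 + n - 12*E*n (c(n, E) = 6 + ((-12*E)*n + n) = 6 + (-12*E*n + n) = 6 + (n - 12*E*n) = 6 + n - 12*E*n)
-452712 + c(-61, z(-12)) = -452712 + (6 - 61 - 12*(2 + 4*(-12)**2)*(-61)) = -452712 + (6 - 61 - 12*(2 + 4*144)*(-61)) = -452712 + (6 - 61 - 12*(2 + 576)*(-61)) = -452712 + (6 - 61 - 12*578*(-61)) = -452712 + (6 - 61 + 423096) = -452712 + 423041 = -29671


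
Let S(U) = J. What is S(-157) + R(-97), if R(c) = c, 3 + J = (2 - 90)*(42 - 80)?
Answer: 3244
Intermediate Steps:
J = 3341 (J = -3 + (2 - 90)*(42 - 80) = -3 - 88*(-38) = -3 + 3344 = 3341)
S(U) = 3341
S(-157) + R(-97) = 3341 - 97 = 3244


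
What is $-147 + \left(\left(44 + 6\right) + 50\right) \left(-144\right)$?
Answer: $-14547$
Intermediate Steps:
$-147 + \left(\left(44 + 6\right) + 50\right) \left(-144\right) = -147 + \left(50 + 50\right) \left(-144\right) = -147 + 100 \left(-144\right) = -147 - 14400 = -14547$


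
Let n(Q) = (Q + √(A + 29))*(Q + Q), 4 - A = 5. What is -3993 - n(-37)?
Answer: -6731 + 148*√7 ≈ -6339.4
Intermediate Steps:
A = -1 (A = 4 - 1*5 = 4 - 5 = -1)
n(Q) = 2*Q*(Q + 2*√7) (n(Q) = (Q + √(-1 + 29))*(Q + Q) = (Q + √28)*(2*Q) = (Q + 2*√7)*(2*Q) = 2*Q*(Q + 2*√7))
-3993 - n(-37) = -3993 - 2*(-37)*(-37 + 2*√7) = -3993 - (2738 - 148*√7) = -3993 + (-2738 + 148*√7) = -6731 + 148*√7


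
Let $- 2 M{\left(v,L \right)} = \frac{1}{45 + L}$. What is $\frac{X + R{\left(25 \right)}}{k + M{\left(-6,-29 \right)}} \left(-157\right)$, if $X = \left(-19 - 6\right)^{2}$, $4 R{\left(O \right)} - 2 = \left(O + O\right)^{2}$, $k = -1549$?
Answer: $\frac{153232}{1209} \approx 126.74$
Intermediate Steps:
$R{\left(O \right)} = \frac{1}{2} + O^{2}$ ($R{\left(O \right)} = \frac{1}{2} + \frac{\left(O + O\right)^{2}}{4} = \frac{1}{2} + \frac{\left(2 O\right)^{2}}{4} = \frac{1}{2} + \frac{4 O^{2}}{4} = \frac{1}{2} + O^{2}$)
$M{\left(v,L \right)} = - \frac{1}{2 \left(45 + L\right)}$
$X = 625$ ($X = \left(-25\right)^{2} = 625$)
$\frac{X + R{\left(25 \right)}}{k + M{\left(-6,-29 \right)}} \left(-157\right) = \frac{625 + \left(\frac{1}{2} + 25^{2}\right)}{-1549 - \frac{1}{90 + 2 \left(-29\right)}} \left(-157\right) = \frac{625 + \left(\frac{1}{2} + 625\right)}{-1549 - \frac{1}{90 - 58}} \left(-157\right) = \frac{625 + \frac{1251}{2}}{-1549 - \frac{1}{32}} \left(-157\right) = \frac{2501}{2 \left(-1549 - \frac{1}{32}\right)} \left(-157\right) = \frac{2501}{2 \left(- \frac{49569}{32}\right)} \left(-157\right) = \frac{2501}{2} \left(- \frac{32}{49569}\right) \left(-157\right) = \left(- \frac{976}{1209}\right) \left(-157\right) = \frac{153232}{1209}$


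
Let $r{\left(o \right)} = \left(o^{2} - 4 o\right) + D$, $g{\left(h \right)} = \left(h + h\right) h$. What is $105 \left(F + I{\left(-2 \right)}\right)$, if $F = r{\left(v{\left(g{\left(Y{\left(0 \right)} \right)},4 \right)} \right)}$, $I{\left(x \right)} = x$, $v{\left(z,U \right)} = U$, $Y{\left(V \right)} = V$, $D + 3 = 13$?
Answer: $840$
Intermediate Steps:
$D = 10$ ($D = -3 + 13 = 10$)
$g{\left(h \right)} = 2 h^{2}$ ($g{\left(h \right)} = 2 h h = 2 h^{2}$)
$r{\left(o \right)} = 10 + o^{2} - 4 o$ ($r{\left(o \right)} = \left(o^{2} - 4 o\right) + 10 = 10 + o^{2} - 4 o$)
$F = 10$ ($F = 10 + 4^{2} - 16 = 10 + 16 - 16 = 10$)
$105 \left(F + I{\left(-2 \right)}\right) = 105 \left(10 - 2\right) = 105 \cdot 8 = 840$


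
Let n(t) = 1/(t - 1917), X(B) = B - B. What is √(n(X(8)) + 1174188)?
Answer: √479445618135/639 ≈ 1083.6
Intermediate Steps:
X(B) = 0
n(t) = 1/(-1917 + t)
√(n(X(8)) + 1174188) = √(1/(-1917 + 0) + 1174188) = √(1/(-1917) + 1174188) = √(-1/1917 + 1174188) = √(2250918395/1917) = √479445618135/639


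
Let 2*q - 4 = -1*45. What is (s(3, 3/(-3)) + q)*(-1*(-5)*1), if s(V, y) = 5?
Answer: -155/2 ≈ -77.500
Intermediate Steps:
q = -41/2 (q = 2 + (-1*45)/2 = 2 + (1/2)*(-45) = 2 - 45/2 = -41/2 ≈ -20.500)
(s(3, 3/(-3)) + q)*(-1*(-5)*1) = (5 - 41/2)*(-1*(-5)*1) = -155/2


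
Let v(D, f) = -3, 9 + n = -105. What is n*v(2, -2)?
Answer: 342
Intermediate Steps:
n = -114 (n = -9 - 105 = -114)
n*v(2, -2) = -114*(-3) = 342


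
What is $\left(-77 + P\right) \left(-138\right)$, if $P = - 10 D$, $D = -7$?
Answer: $966$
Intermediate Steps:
$P = 70$ ($P = \left(-10\right) \left(-7\right) = 70$)
$\left(-77 + P\right) \left(-138\right) = \left(-77 + 70\right) \left(-138\right) = \left(-7\right) \left(-138\right) = 966$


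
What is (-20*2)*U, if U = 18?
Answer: -720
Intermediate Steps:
(-20*2)*U = -20*2*18 = -40*18 = -720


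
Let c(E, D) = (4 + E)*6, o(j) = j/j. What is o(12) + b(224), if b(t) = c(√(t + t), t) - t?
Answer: -199 + 48*√7 ≈ -72.004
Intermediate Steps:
o(j) = 1
c(E, D) = 24 + 6*E
b(t) = 24 - t + 6*√2*√t (b(t) = (24 + 6*√(t + t)) - t = (24 + 6*√(2*t)) - t = (24 + 6*(√2*√t)) - t = (24 + 6*√2*√t) - t = 24 - t + 6*√2*√t)
o(12) + b(224) = 1 + (24 - 1*224 + 6*√2*√224) = 1 + (24 - 224 + 6*√2*(4*√14)) = 1 + (24 - 224 + 48*√7) = 1 + (-200 + 48*√7) = -199 + 48*√7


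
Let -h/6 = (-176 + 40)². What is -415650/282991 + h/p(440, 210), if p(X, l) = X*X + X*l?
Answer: -9392569326/5058464125 ≈ -1.8568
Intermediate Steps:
h = -110976 (h = -6*(-176 + 40)² = -6*(-136)² = -6*18496 = -110976)
p(X, l) = X² + X*l
-415650/282991 + h/p(440, 210) = -415650/282991 - 110976*1/(440*(440 + 210)) = -415650*1/282991 - 110976/(440*650) = -415650/282991 - 110976/286000 = -415650/282991 - 110976*1/286000 = -415650/282991 - 6936/17875 = -9392569326/5058464125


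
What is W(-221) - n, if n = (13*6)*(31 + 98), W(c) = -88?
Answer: -10150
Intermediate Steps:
n = 10062 (n = 78*129 = 10062)
W(-221) - n = -88 - 1*10062 = -88 - 10062 = -10150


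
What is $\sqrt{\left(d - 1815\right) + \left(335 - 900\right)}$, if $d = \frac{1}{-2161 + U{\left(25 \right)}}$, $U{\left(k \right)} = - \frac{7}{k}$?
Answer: $\frac{3 i \sqrt{48252146305}}{13508} \approx 48.785 i$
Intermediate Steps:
$d = - \frac{25}{54032}$ ($d = \frac{1}{-2161 - \frac{7}{25}} = \frac{1}{- \frac{54032}{25}} = - \frac{25}{54032} \approx -0.00046269$)
$\sqrt{\left(d - 1815\right) + \left(335 - 900\right)} = \sqrt{\left(- \frac{25}{54032} - 1815\right) + \left(335 - 900\right)} = \sqrt{- \frac{98068105}{54032} - 565} = \sqrt{- \frac{128596185}{54032}} = \frac{3 i \sqrt{48252146305}}{13508}$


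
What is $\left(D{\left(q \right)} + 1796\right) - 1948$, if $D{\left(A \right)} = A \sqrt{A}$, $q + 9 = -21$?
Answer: $-152 - 30 i \sqrt{30} \approx -152.0 - 164.32 i$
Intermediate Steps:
$q = -30$ ($q = -9 - 21 = -30$)
$D{\left(A \right)} = A^{\frac{3}{2}}$
$\left(D{\left(q \right)} + 1796\right) - 1948 = \left(\left(-30\right)^{\frac{3}{2}} + 1796\right) - 1948 = \left(- 30 i \sqrt{30} + 1796\right) - 1948 = \left(1796 - 30 i \sqrt{30}\right) - 1948 = -152 - 30 i \sqrt{30}$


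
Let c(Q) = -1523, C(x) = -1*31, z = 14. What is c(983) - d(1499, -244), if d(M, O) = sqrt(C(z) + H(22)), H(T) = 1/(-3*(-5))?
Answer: -1523 - 4*I*sqrt(435)/15 ≈ -1523.0 - 5.5618*I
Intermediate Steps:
H(T) = 1/15
C(x) = -31
d(M, O) = 4*I*sqrt(435)/15 (d(M, O) = sqrt(-31 + 1/15) = sqrt(-464/15) = 4*I*sqrt(435)/15)
c(983) - d(1499, -244) = -1523 - 4*I*sqrt(435)/15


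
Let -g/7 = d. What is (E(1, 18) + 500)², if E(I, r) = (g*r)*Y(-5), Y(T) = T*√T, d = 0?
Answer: 250000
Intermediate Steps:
g = 0 (g = -7*0 = 0)
Y(T) = T^(3/2)
E(I, r) = 0 (E(I, r) = (0*r)*(-5)^(3/2) = 0*(-5*I*√5) = 0)
(E(1, 18) + 500)² = (0 + 500)² = 500² = 250000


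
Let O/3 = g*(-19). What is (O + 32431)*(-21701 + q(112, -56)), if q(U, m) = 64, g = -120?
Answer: -849706627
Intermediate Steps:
O = 6840 (O = 3*(-120*(-19)) = 3*2280 = 6840)
(O + 32431)*(-21701 + q(112, -56)) = (6840 + 32431)*(-21701 + 64) = 39271*(-21637) = -849706627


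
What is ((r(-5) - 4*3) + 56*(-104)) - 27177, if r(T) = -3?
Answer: -33016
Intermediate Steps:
((r(-5) - 4*3) + 56*(-104)) - 27177 = ((-3 - 4*3) + 56*(-104)) - 27177 = ((-3 - 12) - 5824) - 27177 = (-15 - 5824) - 27177 = -5839 - 27177 = -33016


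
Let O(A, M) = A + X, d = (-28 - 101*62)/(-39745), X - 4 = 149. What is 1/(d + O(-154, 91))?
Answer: -7949/6691 ≈ -1.1880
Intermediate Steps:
X = 153 (X = 4 + 149 = 153)
d = 1258/7949 (d = (-28 - 6262)*(-1/39745) = -6290*(-1/39745) = 1258/7949 ≈ 0.15826)
O(A, M) = 153 + A (O(A, M) = A + 153 = 153 + A)
1/(d + O(-154, 91)) = 1/(1258/7949 + (153 - 154)) = 1/(1258/7949 - 1) = 1/(-6691/7949) = -7949/6691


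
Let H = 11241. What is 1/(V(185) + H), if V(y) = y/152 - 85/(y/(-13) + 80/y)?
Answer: 1008824/11347632949 ≈ 8.8902e-5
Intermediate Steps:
V(y) = -85/(80/y - y/13) + y/152 (V(y) = y*(1/152) - 85/(y*(-1/13) + 80/y) = y/152 - 85/(-y/13 + 80/y) = y/152 - 85/(80/y - y/13) = -85/(80/y - y/13) + y/152)
1/(V(185) + H) = 1/((1/152)*185*(166920 + 185²)/(-1040 + 185²) + 11241) = 1/((1/152)*185*(166920 + 34225)/(-1040 + 34225) + 11241) = 1/((1/152)*185*201145/33185 + 11241) = 1/((1/152)*185*(1/33185)*201145 + 11241) = 1/(7442365/1008824 + 11241) = 1/(11347632949/1008824) = 1008824/11347632949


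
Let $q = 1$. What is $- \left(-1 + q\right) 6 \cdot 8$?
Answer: $0$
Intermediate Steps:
$- \left(-1 + q\right) 6 \cdot 8 = - \left(-1 + 1\right) 6 \cdot 8 = - 0 \cdot 6 \cdot 8 = \left(-1\right) 0 \cdot 8 = 0 \cdot 8 = 0$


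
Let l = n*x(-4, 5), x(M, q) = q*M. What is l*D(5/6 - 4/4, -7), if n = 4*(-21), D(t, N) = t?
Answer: -280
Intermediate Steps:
x(M, q) = M*q
n = -84
l = 1680 (l = -(-336)*5 = -84*(-20) = 1680)
l*D(5/6 - 4/4, -7) = 1680*(5/6 - 4/4) = 1680*(5*(⅙) - 4*¼) = 1680*(⅚ - 1) = 1680*(-⅙) = -280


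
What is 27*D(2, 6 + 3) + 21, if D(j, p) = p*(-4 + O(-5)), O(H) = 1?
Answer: -708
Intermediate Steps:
D(j, p) = -3*p (D(j, p) = p*(-4 + 1) = p*(-3) = -3*p)
27*D(2, 6 + 3) + 21 = 27*(-3*(6 + 3)) + 21 = 27*(-3*9) + 21 = 27*(-27) + 21 = -729 + 21 = -708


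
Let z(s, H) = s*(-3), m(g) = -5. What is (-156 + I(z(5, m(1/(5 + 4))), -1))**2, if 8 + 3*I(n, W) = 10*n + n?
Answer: 410881/9 ≈ 45653.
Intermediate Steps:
z(s, H) = -3*s
I(n, W) = -8/3 + 11*n/3 (I(n, W) = -8/3 + (10*n + n)/3 = -8/3 + (11*n)/3 = -8/3 + 11*n/3)
(-156 + I(z(5, m(1/(5 + 4))), -1))**2 = (-156 + (-8/3 + 11*(-3*5)/3))**2 = (-156 + (-8/3 + (11/3)*(-15)))**2 = (-156 + (-8/3 - 55))**2 = (-156 - 173/3)**2 = (-641/3)**2 = 410881/9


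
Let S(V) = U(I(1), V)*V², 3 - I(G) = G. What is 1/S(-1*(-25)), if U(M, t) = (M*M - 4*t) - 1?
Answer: -1/60625 ≈ -1.6495e-5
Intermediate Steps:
I(G) = 3 - G
U(M, t) = -1 + M² - 4*t (U(M, t) = (M² - 4*t) - 1 = -1 + M² - 4*t)
S(V) = V²*(3 - 4*V) (S(V) = (-1 + (3 - 1*1)² - 4*V)*V² = (-1 + (3 - 1)² - 4*V)*V² = (-1 + 2² - 4*V)*V² = (-1 + 4 - 4*V)*V² = (3 - 4*V)*V² = V²*(3 - 4*V))
1/S(-1*(-25)) = 1/((-1*(-25))²*(3 - (-4)*(-25))) = 1/(25²*(3 - 4*25)) = 1/(625*(3 - 100)) = 1/(625*(-97)) = 1/(-60625) = -1/60625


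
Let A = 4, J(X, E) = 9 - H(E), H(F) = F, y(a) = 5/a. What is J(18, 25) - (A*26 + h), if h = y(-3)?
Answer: -355/3 ≈ -118.33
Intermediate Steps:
J(X, E) = 9 - E
h = -5/3 (h = 5/(-3) = 5*(-1/3) = -5/3 ≈ -1.6667)
J(18, 25) - (A*26 + h) = (9 - 1*25) - (4*26 - 5/3) = (9 - 25) - (104 - 5/3) = -16 - 1*307/3 = -16 - 307/3 = -355/3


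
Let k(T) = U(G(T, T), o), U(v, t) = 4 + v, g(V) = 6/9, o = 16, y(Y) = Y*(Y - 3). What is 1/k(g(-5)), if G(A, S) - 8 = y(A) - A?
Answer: 9/88 ≈ 0.10227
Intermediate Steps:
y(Y) = Y*(-3 + Y)
g(V) = ⅔ (g(V) = 6*(⅑) = ⅔)
G(A, S) = 8 - A + A*(-3 + A) (G(A, S) = 8 + (A*(-3 + A) - A) = 8 + (-A + A*(-3 + A)) = 8 - A + A*(-3 + A))
k(T) = 12 - T + T*(-3 + T) (k(T) = 4 + (8 - T + T*(-3 + T)) = 12 - T + T*(-3 + T))
1/k(g(-5)) = 1/(12 - 1*⅔ + 2*(-3 + ⅔)/3) = 1/(12 - ⅔ + (⅔)*(-7/3)) = 1/(12 - ⅔ - 14/9) = 1/(88/9) = 9/88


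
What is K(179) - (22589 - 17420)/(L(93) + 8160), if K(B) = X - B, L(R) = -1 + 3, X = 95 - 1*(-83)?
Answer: -13331/8162 ≈ -1.6333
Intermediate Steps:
X = 178 (X = 95 + 83 = 178)
L(R) = 2
K(B) = 178 - B
K(179) - (22589 - 17420)/(L(93) + 8160) = (178 - 1*179) - (22589 - 17420)/(2 + 8160) = (178 - 179) - 5169/8162 = -1 - 5169/8162 = -13331/8162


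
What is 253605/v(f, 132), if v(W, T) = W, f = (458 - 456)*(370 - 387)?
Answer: -253605/34 ≈ -7459.0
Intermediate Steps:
f = -34 (f = 2*(-17) = -34)
253605/v(f, 132) = 253605/(-34) = 253605*(-1/34) = -253605/34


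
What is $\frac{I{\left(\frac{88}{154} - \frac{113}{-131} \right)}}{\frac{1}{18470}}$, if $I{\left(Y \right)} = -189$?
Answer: $-3490830$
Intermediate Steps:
$\frac{I{\left(\frac{88}{154} - \frac{113}{-131} \right)}}{\frac{1}{18470}} = - \frac{189}{\frac{1}{18470}} = - 189 \frac{1}{\frac{1}{18470}} = \left(-189\right) 18470 = -3490830$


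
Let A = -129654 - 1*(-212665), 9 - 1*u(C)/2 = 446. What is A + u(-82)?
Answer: 82137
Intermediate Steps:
u(C) = -874 (u(C) = 18 - 2*446 = 18 - 892 = -874)
A = 83011 (A = -129654 + 212665 = 83011)
A + u(-82) = 83011 - 874 = 82137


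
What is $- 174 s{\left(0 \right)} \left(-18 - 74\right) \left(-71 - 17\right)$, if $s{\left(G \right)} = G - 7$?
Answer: $9860928$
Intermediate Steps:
$s{\left(G \right)} = -7 + G$
$- 174 s{\left(0 \right)} \left(-18 - 74\right) \left(-71 - 17\right) = - 174 \left(-7 + 0\right) \left(-18 - 74\right) \left(-71 - 17\right) = \left(-174\right) \left(-7\right) \left(\left(-92\right) \left(-88\right)\right) = 1218 \cdot 8096 = 9860928$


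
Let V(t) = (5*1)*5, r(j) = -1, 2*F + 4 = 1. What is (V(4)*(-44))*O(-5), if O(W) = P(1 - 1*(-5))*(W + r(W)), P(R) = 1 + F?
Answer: -3300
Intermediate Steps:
F = -3/2 (F = -2 + (½)*1 = -2 + ½ = -3/2 ≈ -1.5000)
V(t) = 25 (V(t) = 5*5 = 25)
P(R) = -½ (P(R) = 1 - 3/2 = -½)
O(W) = ½ - W/2 (O(W) = -(W - 1)/2 = -(-1 + W)/2 = ½ - W/2)
(V(4)*(-44))*O(-5) = (25*(-44))*(½ - ½*(-5)) = -1100*(½ + 5/2) = -1100*3 = -3300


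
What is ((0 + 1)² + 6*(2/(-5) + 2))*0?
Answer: 0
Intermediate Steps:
((0 + 1)² + 6*(2/(-5) + 2))*0 = (1² + 6*(2*(-⅕) + 2))*0 = (1 + 6*(-⅖ + 2))*0 = (1 + 6*(8/5))*0 = (1 + 48/5)*0 = (53/5)*0 = 0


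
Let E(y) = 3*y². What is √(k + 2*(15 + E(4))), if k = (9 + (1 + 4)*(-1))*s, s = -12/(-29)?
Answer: √107358/29 ≈ 11.298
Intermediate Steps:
s = 12/29 (s = -12*(-1/29) = 12/29 ≈ 0.41379)
k = 48/29 (k = (9 + (1 + 4)*(-1))*(12/29) = (9 + 5*(-1))*(12/29) = (9 - 5)*(12/29) = 4*(12/29) = 48/29 ≈ 1.6552)
√(k + 2*(15 + E(4))) = √(48/29 + 2*(15 + 3*4²)) = √(48/29 + 2*(15 + 3*16)) = √(48/29 + 2*(15 + 48)) = √(48/29 + 2*63) = √(48/29 + 126) = √(3702/29) = √107358/29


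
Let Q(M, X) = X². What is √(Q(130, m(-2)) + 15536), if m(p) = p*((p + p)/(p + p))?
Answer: 2*√3885 ≈ 124.66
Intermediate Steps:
m(p) = p (m(p) = p*((2*p)/((2*p))) = p*((2*p)*(1/(2*p))) = p*1 = p)
√(Q(130, m(-2)) + 15536) = √((-2)² + 15536) = √(4 + 15536) = √15540 = 2*√3885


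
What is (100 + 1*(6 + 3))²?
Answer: 11881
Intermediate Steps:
(100 + 1*(6 + 3))² = (100 + 1*9)² = (100 + 9)² = 109² = 11881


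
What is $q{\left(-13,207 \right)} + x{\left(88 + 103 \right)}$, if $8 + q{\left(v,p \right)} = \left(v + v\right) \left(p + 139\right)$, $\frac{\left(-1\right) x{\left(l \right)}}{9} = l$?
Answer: $-10723$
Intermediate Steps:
$x{\left(l \right)} = - 9 l$
$q{\left(v,p \right)} = -8 + 2 v \left(139 + p\right)$ ($q{\left(v,p \right)} = -8 + \left(v + v\right) \left(p + 139\right) = -8 + 2 v \left(139 + p\right)$)
$q{\left(-13,207 \right)} + x{\left(88 + 103 \right)} = \left(-8 + 278 \left(-13\right) + 2 \cdot 207 \left(-13\right)\right) - 9 \left(88 + 103\right) = \left(-8 - 3614 - 5382\right) - 1719 = -9004 - 1719 = -10723$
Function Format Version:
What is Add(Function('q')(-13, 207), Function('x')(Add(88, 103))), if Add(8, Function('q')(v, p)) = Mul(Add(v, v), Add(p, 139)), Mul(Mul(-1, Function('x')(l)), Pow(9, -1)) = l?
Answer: -10723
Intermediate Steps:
Function('x')(l) = Mul(-9, l)
Function('q')(v, p) = Add(-8, Mul(2, v, Add(139, p))) (Function('q')(v, p) = Add(-8, Mul(Add(v, v), Add(p, 139))) = Add(-8, Mul(Mul(2, v), Add(139, p))) = Add(-8, Mul(2, v, Add(139, p))))
Add(Function('q')(-13, 207), Function('x')(Add(88, 103))) = Add(Add(-8, Mul(278, -13), Mul(2, 207, -13)), Mul(-9, Add(88, 103))) = Add(Add(-8, -3614, -5382), Mul(-9, 191)) = Add(-9004, -1719) = -10723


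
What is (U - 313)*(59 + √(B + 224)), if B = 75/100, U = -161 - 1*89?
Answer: -33217 - 563*√899/2 ≈ -41657.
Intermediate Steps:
U = -250 (U = -161 - 89 = -250)
B = ¾ (B = 75*(1/100) = ¾ ≈ 0.75000)
(U - 313)*(59 + √(B + 224)) = (-250 - 313)*(59 + √(¾ + 224)) = -563*(59 + √(899/4)) = -563*(59 + √899/2) = -33217 - 563*√899/2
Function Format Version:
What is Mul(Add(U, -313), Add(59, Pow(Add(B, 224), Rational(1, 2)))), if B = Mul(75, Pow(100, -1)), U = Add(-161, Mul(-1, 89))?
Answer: Add(-33217, Mul(Rational(-563, 2), Pow(899, Rational(1, 2)))) ≈ -41657.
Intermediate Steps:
U = -250 (U = Add(-161, -89) = -250)
B = Rational(3, 4) (B = Mul(75, Rational(1, 100)) = Rational(3, 4) ≈ 0.75000)
Mul(Add(U, -313), Add(59, Pow(Add(B, 224), Rational(1, 2)))) = Mul(Add(-250, -313), Add(59, Pow(Add(Rational(3, 4), 224), Rational(1, 2)))) = Mul(-563, Add(59, Pow(Rational(899, 4), Rational(1, 2)))) = Mul(-563, Add(59, Mul(Rational(1, 2), Pow(899, Rational(1, 2))))) = Add(-33217, Mul(Rational(-563, 2), Pow(899, Rational(1, 2))))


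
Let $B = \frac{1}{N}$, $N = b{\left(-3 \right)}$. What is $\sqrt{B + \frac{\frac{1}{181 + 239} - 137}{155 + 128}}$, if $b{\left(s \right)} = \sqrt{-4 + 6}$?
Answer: $\frac{\sqrt{-1709771385 + 1765962450 \sqrt{2}}}{59430} \approx 0.47225$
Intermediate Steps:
$b{\left(s \right)} = \sqrt{2}$
$N = \sqrt{2} \approx 1.4142$
$B = \frac{\sqrt{2}}{2}$ ($B = \frac{1}{\sqrt{2}} = \frac{\sqrt{2}}{2} \approx 0.70711$)
$\sqrt{B + \frac{\frac{1}{181 + 239} - 137}{155 + 128}} = \sqrt{\frac{\sqrt{2}}{2} + \frac{\frac{1}{181 + 239} - 137}{155 + 128}} = \sqrt{\frac{\sqrt{2}}{2} + \frac{\frac{1}{420} - 137}{283}} = \sqrt{\frac{\sqrt{2}}{2} + \left(\frac{1}{420} - 137\right) \frac{1}{283}} = \sqrt{\frac{\sqrt{2}}{2} - \frac{57539}{118860}} = \sqrt{- \frac{57539}{118860} + \frac{\sqrt{2}}{2}}$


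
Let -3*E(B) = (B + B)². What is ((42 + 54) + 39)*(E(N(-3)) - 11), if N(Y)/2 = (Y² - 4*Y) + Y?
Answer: -234765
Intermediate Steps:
N(Y) = -6*Y + 2*Y² (N(Y) = 2*((Y² - 4*Y) + Y) = 2*(Y² - 3*Y) = -6*Y + 2*Y²)
E(B) = -4*B²/3 (E(B) = -(B + B)²/3 = -4*B²/3)
((42 + 54) + 39)*(E(N(-3)) - 11) = ((42 + 54) + 39)*(-4*36*(-3 - 3)²/3 - 11) = (96 + 39)*(-4*(2*(-3)*(-6))²/3 - 11) = 135*(-4/3*36² - 11) = 135*(-4/3*1296 - 11) = 135*(-1728 - 11) = 135*(-1739) = -234765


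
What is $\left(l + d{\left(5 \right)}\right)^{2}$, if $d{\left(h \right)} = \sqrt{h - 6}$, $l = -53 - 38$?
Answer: $\left(91 - i\right)^{2} \approx 8280.0 - 182.0 i$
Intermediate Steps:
$l = -91$ ($l = -53 - 38 = -91$)
$d{\left(h \right)} = \sqrt{-6 + h}$
$\left(l + d{\left(5 \right)}\right)^{2} = \left(-91 + \sqrt{-6 + 5}\right)^{2} = \left(-91 + \sqrt{-1}\right)^{2} = \left(-91 + i\right)^{2}$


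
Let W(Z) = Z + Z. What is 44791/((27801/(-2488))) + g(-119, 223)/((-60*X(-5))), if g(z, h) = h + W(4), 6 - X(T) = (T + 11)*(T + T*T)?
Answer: -84693692521/21128760 ≈ -4008.5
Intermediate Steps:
W(Z) = 2*Z
X(T) = 6 - (11 + T)*(T + T²) (X(T) = 6 - (T + 11)*(T + T*T) = 6 - (11 + T)*(T + T²))
g(z, h) = 8 + h (g(z, h) = h + 2*4 = h + 8 = 8 + h)
44791/((27801/(-2488))) + g(-119, 223)/((-60*X(-5))) = 44791/((27801/(-2488))) + (8 + 223)/((-60*(6 - 1*(-5)³ - 12*(-5)² - 11*(-5)))) = 44791/((27801*(-1/2488))) + 231/((-60*(6 - 1*(-125) - 12*25 + 55))) = 44791/(-27801/2488) + 231/((-60*(6 + 125 - 300 + 55))) = 44791*(-2488/27801) + 231/((-60*(-114))) = -111440008/27801 + 231/6840 = -111440008/27801 + 231*(1/6840) = -111440008/27801 + 77/2280 = -84693692521/21128760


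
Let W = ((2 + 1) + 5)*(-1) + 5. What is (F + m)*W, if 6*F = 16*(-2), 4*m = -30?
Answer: 77/2 ≈ 38.500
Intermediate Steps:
m = -15/2 (m = (¼)*(-30) = -15/2 ≈ -7.5000)
F = -16/3 (F = (16*(-2))/6 = (⅙)*(-32) = -16/3 ≈ -5.3333)
W = -3 (W = (3 + 5)*(-1) + 5 = 8*(-1) + 5 = -8 + 5 = -3)
(F + m)*W = (-16/3 - 15/2)*(-3) = -77/6*(-3) = 77/2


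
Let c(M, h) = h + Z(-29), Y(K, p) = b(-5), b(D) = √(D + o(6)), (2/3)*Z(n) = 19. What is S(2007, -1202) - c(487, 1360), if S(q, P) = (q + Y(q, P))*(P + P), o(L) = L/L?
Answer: -9652433/2 - 4808*I ≈ -4.8262e+6 - 4808.0*I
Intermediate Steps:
Z(n) = 57/2 (Z(n) = (3/2)*19 = 57/2)
o(L) = 1
b(D) = √(1 + D) (b(D) = √(D + 1) = √(1 + D))
Y(K, p) = 2*I (Y(K, p) = √(1 - 5) = √(-4) = 2*I)
c(M, h) = 57/2 + h (c(M, h) = h + 57/2 = 57/2 + h)
S(q, P) = 2*P*(q + 2*I) (S(q, P) = (q + 2*I)*(P + P) = (q + 2*I)*(2*P) = 2*P*(q + 2*I))
S(2007, -1202) - c(487, 1360) = 2*(-1202)*(2007 + 2*I) - (57/2 + 1360) = (-4824828 - 4808*I) - 1*2777/2 = (-4824828 - 4808*I) - 2777/2 = -9652433/2 - 4808*I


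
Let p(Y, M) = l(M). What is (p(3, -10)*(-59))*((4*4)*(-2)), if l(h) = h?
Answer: -18880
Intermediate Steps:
p(Y, M) = M
(p(3, -10)*(-59))*((4*4)*(-2)) = (-10*(-59))*((4*4)*(-2)) = 590*(16*(-2)) = 590*(-32) = -18880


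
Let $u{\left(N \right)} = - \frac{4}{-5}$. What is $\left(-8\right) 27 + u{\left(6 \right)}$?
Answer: $- \frac{1076}{5} \approx -215.2$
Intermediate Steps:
$u{\left(N \right)} = \frac{4}{5}$ ($u{\left(N \right)} = \left(-4\right) \left(- \frac{1}{5}\right) = \frac{4}{5}$)
$\left(-8\right) 27 + u{\left(6 \right)} = \left(-8\right) 27 + \frac{4}{5} = -216 + \frac{4}{5} = - \frac{1076}{5}$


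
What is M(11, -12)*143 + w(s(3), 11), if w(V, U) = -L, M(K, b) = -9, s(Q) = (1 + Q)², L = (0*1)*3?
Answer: -1287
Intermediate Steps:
L = 0 (L = 0*3 = 0)
w(V, U) = 0 (w(V, U) = -1*0 = 0)
M(11, -12)*143 + w(s(3), 11) = -9*143 + 0 = -1287 + 0 = -1287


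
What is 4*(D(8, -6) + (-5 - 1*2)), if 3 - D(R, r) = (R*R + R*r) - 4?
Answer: -64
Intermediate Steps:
D(R, r) = 7 - R² - R*r (D(R, r) = 3 - ((R*R + R*r) - 4) = 3 - ((R² + R*r) - 4) = 3 - (-4 + R² + R*r) = 3 + (4 - R² - R*r) = 7 - R² - R*r)
4*(D(8, -6) + (-5 - 1*2)) = 4*((7 - 1*8² - 1*8*(-6)) + (-5 - 1*2)) = 4*((7 - 1*64 + 48) + (-5 - 2)) = 4*((7 - 64 + 48) - 7) = 4*(-9 - 7) = 4*(-16) = -64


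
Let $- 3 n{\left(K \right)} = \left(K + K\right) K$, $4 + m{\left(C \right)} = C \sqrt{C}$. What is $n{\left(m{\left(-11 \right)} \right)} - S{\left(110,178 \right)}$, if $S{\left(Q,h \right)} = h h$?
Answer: $- \frac{92422}{3} - \frac{176 i \sqrt{11}}{3} \approx -30807.0 - 194.58 i$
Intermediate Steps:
$S{\left(Q,h \right)} = h^{2}$
$m{\left(C \right)} = -4 + C^{\frac{3}{2}}$ ($m{\left(C \right)} = -4 + C \sqrt{C} = -4 + C^{\frac{3}{2}}$)
$n{\left(K \right)} = - \frac{2 K^{2}}{3}$ ($n{\left(K \right)} = - \frac{\left(K + K\right) K}{3} = - \frac{2 K K}{3} = - \frac{2 K^{2}}{3}$)
$n{\left(m{\left(-11 \right)} \right)} - S{\left(110,178 \right)} = - \frac{2 \left(-4 + \left(-11\right)^{\frac{3}{2}}\right)^{2}}{3} - 178^{2} = - \frac{2 \left(-4 - 11 i \sqrt{11}\right)^{2}}{3} - 31684 = -31684 - \frac{2 \left(-4 - 11 i \sqrt{11}\right)^{2}}{3}$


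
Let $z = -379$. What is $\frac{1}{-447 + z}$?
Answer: $- \frac{1}{826} \approx -0.0012107$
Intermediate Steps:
$\frac{1}{-447 + z} = \frac{1}{-447 - 379} = \frac{1}{-826} = - \frac{1}{826}$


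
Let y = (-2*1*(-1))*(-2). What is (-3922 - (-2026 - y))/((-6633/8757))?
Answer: 1848700/737 ≈ 2508.4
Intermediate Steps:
y = -4 (y = -2*(-1)*(-2) = 2*(-2) = -4)
(-3922 - (-2026 - y))/((-6633/8757)) = (-3922 - (-2026 - 1*(-4)))/((-6633/8757)) = (-3922 - (-2026 + 4))/((-6633*1/8757)) = (-3922 - 1*(-2022))/(-737/973) = (-3922 + 2022)*(-973/737) = -1900*(-973/737) = 1848700/737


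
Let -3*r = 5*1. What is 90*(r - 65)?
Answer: -6000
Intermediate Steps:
r = -5/3 ≈ -1.6667
90*(r - 65) = 90*(-5/3 - 65) = 90*(-200/3) = -6000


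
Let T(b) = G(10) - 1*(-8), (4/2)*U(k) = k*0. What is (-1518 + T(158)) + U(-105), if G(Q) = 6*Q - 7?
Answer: -1457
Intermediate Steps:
G(Q) = -7 + 6*Q
U(k) = 0 (U(k) = (k*0)/2 = (½)*0 = 0)
T(b) = 61 (T(b) = (-7 + 6*10) - 1*(-8) = (-7 + 60) + 8 = 53 + 8 = 61)
(-1518 + T(158)) + U(-105) = (-1518 + 61) + 0 = -1457 + 0 = -1457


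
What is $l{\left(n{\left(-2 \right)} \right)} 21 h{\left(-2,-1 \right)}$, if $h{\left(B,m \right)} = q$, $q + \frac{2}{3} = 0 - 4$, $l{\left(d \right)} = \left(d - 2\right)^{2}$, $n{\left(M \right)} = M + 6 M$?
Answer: $-25088$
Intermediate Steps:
$n{\left(M \right)} = 7 M$
$l{\left(d \right)} = \left(-2 + d\right)^{2}$
$q = - \frac{14}{3}$ ($q = - \frac{2}{3} + \left(0 - 4\right) = - \frac{2}{3} - 4 = - \frac{14}{3} \approx -4.6667$)
$h{\left(B,m \right)} = - \frac{14}{3}$
$l{\left(n{\left(-2 \right)} \right)} 21 h{\left(-2,-1 \right)} = \left(-2 + 7 \left(-2\right)\right)^{2} \cdot 21 \left(- \frac{14}{3}\right) = \left(-2 - 14\right)^{2} \cdot 21 \left(- \frac{14}{3}\right) = \left(-16\right)^{2} \cdot 21 \left(- \frac{14}{3}\right) = 256 \cdot 21 \left(- \frac{14}{3}\right) = 5376 \left(- \frac{14}{3}\right) = -25088$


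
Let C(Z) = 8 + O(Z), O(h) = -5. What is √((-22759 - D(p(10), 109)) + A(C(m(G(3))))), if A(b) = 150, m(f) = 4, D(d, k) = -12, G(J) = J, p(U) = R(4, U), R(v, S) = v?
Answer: I*√22597 ≈ 150.32*I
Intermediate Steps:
p(U) = 4
C(Z) = 3 (C(Z) = 8 - 5 = 3)
√((-22759 - D(p(10), 109)) + A(C(m(G(3))))) = √((-22759 - 1*(-12)) + 150) = √((-22759 + 12) + 150) = √(-22747 + 150) = √(-22597) = I*√22597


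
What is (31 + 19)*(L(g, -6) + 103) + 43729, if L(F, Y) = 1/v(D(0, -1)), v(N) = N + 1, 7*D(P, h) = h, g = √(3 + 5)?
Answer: 146812/3 ≈ 48937.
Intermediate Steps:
g = 2*√2 (g = √8 = 2*√2 ≈ 2.8284)
D(P, h) = h/7
v(N) = 1 + N
L(F, Y) = 7/6 (L(F, Y) = 1/(1 + (⅐)*(-1)) = 1/(1 - ⅐) = 1/(6/7) = 7/6)
(31 + 19)*(L(g, -6) + 103) + 43729 = (31 + 19)*(7/6 + 103) + 43729 = 50*(625/6) + 43729 = 15625/3 + 43729 = 146812/3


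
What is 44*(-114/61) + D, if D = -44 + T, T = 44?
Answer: -5016/61 ≈ -82.229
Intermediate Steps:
D = 0 (D = -44 + 44 = 0)
44*(-114/61) + D = 44*(-114/61) + 0 = -5016/61 + 0 = -5016/61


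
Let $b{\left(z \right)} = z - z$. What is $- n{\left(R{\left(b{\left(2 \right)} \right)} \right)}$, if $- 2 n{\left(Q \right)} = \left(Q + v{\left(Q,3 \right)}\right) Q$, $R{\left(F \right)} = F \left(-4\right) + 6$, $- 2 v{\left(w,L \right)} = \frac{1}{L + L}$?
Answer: $\frac{71}{4} \approx 17.75$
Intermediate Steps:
$b{\left(z \right)} = 0$
$v{\left(w,L \right)} = - \frac{1}{4 L}$ ($v{\left(w,L \right)} = - \frac{1}{2 \left(L + L\right)} = - \frac{1}{2 \cdot 2 L} = - \frac{\frac{1}{2} \frac{1}{L}}{2} = - \frac{1}{4 L}$)
$R{\left(F \right)} = 6 - 4 F$ ($R{\left(F \right)} = - 4 F + 6 = 6 - 4 F$)
$n{\left(Q \right)} = - \frac{Q \left(- \frac{1}{12} + Q\right)}{2}$ ($n{\left(Q \right)} = - \frac{\left(Q - \frac{1}{4 \cdot 3}\right) Q}{2} = - \frac{\left(Q - \frac{1}{12}\right) Q}{2} = - \frac{\left(- \frac{1}{12} + Q\right) Q}{2} = - \frac{Q \left(- \frac{1}{12} + Q\right)}{2}$)
$- n{\left(R{\left(b{\left(2 \right)} \right)} \right)} = - \frac{\left(6 - 0\right) \left(1 - 12 \left(6 - 0\right)\right)}{24} = - \frac{\left(6 + 0\right) \left(1 - 12 \left(6 + 0\right)\right)}{24} = - \frac{6 \left(1 - 72\right)}{24} = - \frac{6 \left(-71\right)}{24} = \left(-1\right) \left(- \frac{71}{4}\right) = \frac{71}{4}$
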